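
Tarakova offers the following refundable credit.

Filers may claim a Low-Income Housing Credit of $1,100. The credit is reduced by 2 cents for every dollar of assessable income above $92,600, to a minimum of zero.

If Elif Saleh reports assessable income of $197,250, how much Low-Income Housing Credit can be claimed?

$0

Low-Income Housing Credit: 2% of the $104,650 excess over $92,600 is $2,093 ≥ base, so the credit is $0.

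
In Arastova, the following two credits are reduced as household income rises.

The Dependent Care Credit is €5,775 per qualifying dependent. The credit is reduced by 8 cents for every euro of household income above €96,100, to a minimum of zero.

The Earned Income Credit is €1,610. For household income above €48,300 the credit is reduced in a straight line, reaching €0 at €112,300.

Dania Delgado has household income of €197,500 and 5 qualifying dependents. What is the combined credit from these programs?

€20,763

Dependent Care Credit: base = 5 × €5,775 = €28,875. 8% of the €101,400 excess over €96,100 is €8,112; credit = €28,875 − €8,112 = €20,763.
Earned Income Credit: €197,500 is at or above €112,300, so the credit is €0.
Total: €20,763 + €0 = €20,763.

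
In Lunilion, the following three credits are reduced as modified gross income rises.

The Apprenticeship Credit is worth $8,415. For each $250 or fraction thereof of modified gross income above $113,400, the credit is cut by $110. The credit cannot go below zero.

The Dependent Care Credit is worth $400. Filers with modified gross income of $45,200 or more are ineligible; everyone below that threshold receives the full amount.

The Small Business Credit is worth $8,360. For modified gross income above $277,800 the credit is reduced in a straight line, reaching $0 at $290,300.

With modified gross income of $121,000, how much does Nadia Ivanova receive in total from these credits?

Apprenticeship Credit: income exceeds $113,400 by $7,600, which is 31 full-or-partial $250 increments; reduction = 31 × $110 = $3,410, leaving $5,005.
Dependent Care Credit: $121,000 meets or exceeds the $45,200 cutoff, so the credit is $0.
Small Business Credit: $121,000 is at or below the $277,800 threshold, so the full $8,360 applies.
Total: $5,005 + $0 + $8,360 = $13,365.

$13,365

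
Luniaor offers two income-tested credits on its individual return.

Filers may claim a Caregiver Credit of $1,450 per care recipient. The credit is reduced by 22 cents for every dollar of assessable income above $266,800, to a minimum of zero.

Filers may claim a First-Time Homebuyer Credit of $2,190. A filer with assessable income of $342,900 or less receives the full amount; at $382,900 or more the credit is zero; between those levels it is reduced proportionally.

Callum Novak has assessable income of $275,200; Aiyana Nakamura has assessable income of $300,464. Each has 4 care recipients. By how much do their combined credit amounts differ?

Callum ($275,200): Caregiver Credit: base = 4 × $1,450 = $5,800. 22% of the $8,400 excess over $266,800 is $1,848; credit = $5,800 − $1,848 = $3,952. First-Time Homebuyer Credit: $275,200 is at or below the $342,900 threshold, so the full $2,190 applies. total $3,952 + $2,190 = $6,142
Aiyana ($300,464): Caregiver Credit: base = 4 × $1,450 = $5,800. 22% of the $33,664 excess over $266,800 is $7,406.08 ≥ base, so the credit is $0. First-Time Homebuyer Credit: $300,464 is at or below the $342,900 threshold, so the full $2,190 applies. total $0 + $2,190 = $2,190
Difference: |$6,142 − $2,190| = $3,952.

$3,952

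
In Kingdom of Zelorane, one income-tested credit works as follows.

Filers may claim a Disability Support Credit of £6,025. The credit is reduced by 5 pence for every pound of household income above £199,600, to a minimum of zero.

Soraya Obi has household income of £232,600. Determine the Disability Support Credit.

£4,375

Disability Support Credit: 5% of the £33,000 excess over £199,600 is £1,650; credit = £6,025 − £1,650 = £4,375.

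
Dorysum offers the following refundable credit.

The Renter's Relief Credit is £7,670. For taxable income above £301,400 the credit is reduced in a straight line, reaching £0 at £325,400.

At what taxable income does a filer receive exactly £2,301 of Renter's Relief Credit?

£2,301 is 2,301/7,670 of the full £7,670, so 5,369/7,670 of the £24,000 range has been used: income = £301,400 + £24,000 × 5,369/7,670 = £318,200.

£318,200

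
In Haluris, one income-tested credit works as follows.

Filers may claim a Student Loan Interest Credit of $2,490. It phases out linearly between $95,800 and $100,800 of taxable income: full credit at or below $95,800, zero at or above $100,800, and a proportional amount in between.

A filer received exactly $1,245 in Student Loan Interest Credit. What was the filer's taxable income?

$1,245 is 1,245/2,490 of the full $2,490, so 1,245/2,490 of the $5,000 range has been used: income = $95,800 + $5,000 × 1,245/2,490 = $98,300.

$98,300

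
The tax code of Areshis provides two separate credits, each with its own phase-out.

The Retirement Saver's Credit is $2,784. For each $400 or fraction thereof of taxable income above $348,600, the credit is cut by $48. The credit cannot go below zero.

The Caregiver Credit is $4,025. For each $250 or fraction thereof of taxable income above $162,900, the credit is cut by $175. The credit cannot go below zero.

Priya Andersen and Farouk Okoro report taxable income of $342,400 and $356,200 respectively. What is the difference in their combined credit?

$912

Priya ($342,400): Retirement Saver's Credit: $342,400 is at or below the $348,600 threshold, so the full $2,784 applies. Caregiver Credit: income exceeds $162,900 by $179,500 → 718 increments × $175 = $125,650 ≥ base, so the credit is $0. total $2,784 + $0 = $2,784
Farouk ($356,200): Retirement Saver's Credit: income exceeds $348,600 by $7,600, which is 19 full-or-partial $400 increments; reduction = 19 × $48 = $912, leaving $1,872. Caregiver Credit: income exceeds $162,900 by $193,300 → 774 increments × $175 = $135,450 ≥ base, so the credit is $0. total $1,872 + $0 = $1,872
Difference: |$2,784 − $1,872| = $912.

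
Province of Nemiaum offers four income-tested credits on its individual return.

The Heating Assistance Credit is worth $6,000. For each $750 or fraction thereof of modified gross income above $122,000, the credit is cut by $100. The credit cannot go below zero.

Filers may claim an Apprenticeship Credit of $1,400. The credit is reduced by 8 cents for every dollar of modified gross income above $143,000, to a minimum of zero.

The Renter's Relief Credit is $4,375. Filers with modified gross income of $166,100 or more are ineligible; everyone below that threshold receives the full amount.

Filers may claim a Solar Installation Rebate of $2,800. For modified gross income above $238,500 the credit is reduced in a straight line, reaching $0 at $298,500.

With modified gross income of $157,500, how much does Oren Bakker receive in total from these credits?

Heating Assistance Credit: income exceeds $122,000 by $35,500, which is 48 full-or-partial $750 increments; reduction = 48 × $100 = $4,800, leaving $1,200.
Apprenticeship Credit: 8% of the $14,500 excess over $143,000 is $1,160; credit = $1,400 − $1,160 = $240.
Renter's Relief Credit: $157,500 is below the $166,100 cutoff, so the full $4,375 applies.
Solar Installation Rebate: $157,500 is at or below the $238,500 threshold, so the full $2,800 applies.
Total: $1,200 + $240 + $4,375 + $2,800 = $8,615.

$8,615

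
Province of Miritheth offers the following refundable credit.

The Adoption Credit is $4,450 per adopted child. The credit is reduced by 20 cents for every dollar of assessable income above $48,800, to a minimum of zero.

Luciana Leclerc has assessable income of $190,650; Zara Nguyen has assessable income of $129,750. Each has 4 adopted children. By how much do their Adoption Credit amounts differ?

$1,610

Luciana ($190,650): Adoption Credit: base = 4 × $4,450 = $17,800. 20% of the $141,850 excess over $48,800 is $28,370 ≥ base, so the credit is $0.
Zara ($129,750): Adoption Credit: base = 4 × $4,450 = $17,800. 20% of the $80,950 excess over $48,800 is $16,190; credit = $17,800 − $16,190 = $1,610.
Difference: |$0 − $1,610| = $1,610.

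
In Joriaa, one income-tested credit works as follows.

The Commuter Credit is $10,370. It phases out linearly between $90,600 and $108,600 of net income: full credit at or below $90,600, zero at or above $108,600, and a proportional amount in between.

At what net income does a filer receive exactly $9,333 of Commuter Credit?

$92,400

$9,333 is 9,333/10,370 of the full $10,370, so 1,037/10,370 of the $18,000 range has been used: income = $90,600 + $18,000 × 1,037/10,370 = $92,400.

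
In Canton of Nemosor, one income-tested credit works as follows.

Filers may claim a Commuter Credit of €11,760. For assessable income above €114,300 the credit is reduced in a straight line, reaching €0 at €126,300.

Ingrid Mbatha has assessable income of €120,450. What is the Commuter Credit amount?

Commuter Credit: €120,450 is €6,150 into a €12,000 phase-out range, leaving 5,850/12,000 of the credit: €11,760 × 5,850/12,000 = €5,733.

€5,733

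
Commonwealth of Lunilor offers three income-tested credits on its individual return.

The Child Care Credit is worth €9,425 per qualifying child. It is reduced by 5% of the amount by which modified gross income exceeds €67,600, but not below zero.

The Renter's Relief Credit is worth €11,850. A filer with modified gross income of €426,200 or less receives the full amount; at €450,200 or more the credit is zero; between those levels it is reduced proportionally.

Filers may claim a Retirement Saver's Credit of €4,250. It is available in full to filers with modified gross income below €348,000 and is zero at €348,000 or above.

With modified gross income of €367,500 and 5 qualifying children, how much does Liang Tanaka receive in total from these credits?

€43,980

Child Care Credit: base = 5 × €9,425 = €47,125. 5% of the €299,900 excess over €67,600 is €14,995; credit = €47,125 − €14,995 = €32,130.
Renter's Relief Credit: €367,500 is at or below the €426,200 threshold, so the full €11,850 applies.
Retirement Saver's Credit: €367,500 meets or exceeds the €348,000 cutoff, so the credit is €0.
Total: €32,130 + €11,850 + €0 = €43,980.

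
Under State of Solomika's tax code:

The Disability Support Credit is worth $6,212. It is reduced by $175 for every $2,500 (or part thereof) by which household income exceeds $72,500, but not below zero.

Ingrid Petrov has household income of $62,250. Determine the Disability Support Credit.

$6,212

Disability Support Credit: $62,250 is at or below the $72,500 threshold, so the full $6,212 applies.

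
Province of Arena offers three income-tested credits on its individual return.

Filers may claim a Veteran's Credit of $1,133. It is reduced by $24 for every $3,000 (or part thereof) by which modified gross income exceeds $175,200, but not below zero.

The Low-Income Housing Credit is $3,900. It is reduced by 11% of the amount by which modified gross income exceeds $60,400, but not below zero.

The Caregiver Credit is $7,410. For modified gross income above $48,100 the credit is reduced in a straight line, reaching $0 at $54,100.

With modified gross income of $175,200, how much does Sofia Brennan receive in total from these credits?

Veteran's Credit: $175,200 is at or below the $175,200 threshold, so the full $1,133 applies.
Low-Income Housing Credit: 11% of the $114,800 excess over $60,400 is $12,628 ≥ base, so the credit is $0.
Caregiver Credit: $175,200 is at or above $54,100, so the credit is $0.
Total: $1,133 + $0 + $0 = $1,133.

$1,133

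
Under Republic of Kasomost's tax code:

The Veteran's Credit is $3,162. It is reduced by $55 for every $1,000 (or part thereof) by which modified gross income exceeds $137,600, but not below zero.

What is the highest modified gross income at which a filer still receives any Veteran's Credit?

After 57 increments the reduction is 57 × $55 = $3,135, leaving $27; one more increment wipes it out. Increment 57 ends at excess 57 × $1,000 = $57,000, so the highest qualifying income is $137,600 + $57,000 = $194,600.

$194,600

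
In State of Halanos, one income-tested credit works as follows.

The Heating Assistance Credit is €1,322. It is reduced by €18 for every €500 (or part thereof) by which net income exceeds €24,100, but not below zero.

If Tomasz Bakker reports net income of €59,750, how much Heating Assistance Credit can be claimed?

Heating Assistance Credit: income exceeds €24,100 by €35,650, which is 72 full-or-partial €500 increments; reduction = 72 × €18 = €1,296, leaving €26.

€26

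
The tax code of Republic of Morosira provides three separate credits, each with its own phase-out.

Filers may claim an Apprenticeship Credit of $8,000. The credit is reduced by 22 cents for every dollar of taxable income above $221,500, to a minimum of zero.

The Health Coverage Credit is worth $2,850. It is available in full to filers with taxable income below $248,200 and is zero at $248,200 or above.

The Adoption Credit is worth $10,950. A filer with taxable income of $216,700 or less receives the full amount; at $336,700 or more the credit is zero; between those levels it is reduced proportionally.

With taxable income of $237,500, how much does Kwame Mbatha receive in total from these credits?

Apprenticeship Credit: 22% of the $16,000 excess over $221,500 is $3,520; credit = $8,000 − $3,520 = $4,480.
Health Coverage Credit: $237,500 is below the $248,200 cutoff, so the full $2,850 applies.
Adoption Credit: $237,500 is $20,800 into a $120,000 phase-out range, leaving 99,200/120,000 of the credit: $10,950 × 99,200/120,000 = $9,052.
Total: $4,480 + $2,850 + $9,052 = $16,382.

$16,382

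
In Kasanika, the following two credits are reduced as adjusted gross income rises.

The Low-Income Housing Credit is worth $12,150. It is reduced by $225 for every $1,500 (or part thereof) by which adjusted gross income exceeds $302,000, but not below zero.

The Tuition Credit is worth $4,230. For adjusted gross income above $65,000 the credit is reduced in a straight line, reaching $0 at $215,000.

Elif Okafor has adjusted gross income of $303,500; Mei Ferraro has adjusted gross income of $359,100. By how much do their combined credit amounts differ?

$8,550

Elif ($303,500): Low-Income Housing Credit: income exceeds $302,000 by $1,500, which is 1 full-or-partial $1,500 increment; reduction = 1 × $225 = $225, leaving $11,925. Tuition Credit: $303,500 is at or above $215,000, so the credit is $0. total $11,925 + $0 = $11,925
Mei ($359,100): Low-Income Housing Credit: income exceeds $302,000 by $57,100, which is 39 full-or-partial $1,500 increments; reduction = 39 × $225 = $8,775, leaving $3,375. Tuition Credit: $359,100 is at or above $215,000, so the credit is $0. total $3,375 + $0 = $3,375
Difference: |$11,925 − $3,375| = $8,550.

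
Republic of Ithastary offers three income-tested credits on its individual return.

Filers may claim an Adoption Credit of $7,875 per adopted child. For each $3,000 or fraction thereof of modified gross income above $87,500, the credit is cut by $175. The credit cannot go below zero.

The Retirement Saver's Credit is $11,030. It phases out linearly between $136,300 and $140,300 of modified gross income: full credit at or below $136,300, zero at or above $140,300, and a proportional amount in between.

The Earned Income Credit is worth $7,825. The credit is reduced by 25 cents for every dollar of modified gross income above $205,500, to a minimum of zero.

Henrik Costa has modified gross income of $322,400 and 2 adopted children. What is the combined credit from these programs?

Adoption Credit: base = 2 × $7,875 = $15,750. income exceeds $87,500 by $234,900, which is 79 full-or-partial $3,000 increments; reduction = 79 × $175 = $13,825, leaving $1,925.
Retirement Saver's Credit: $322,400 is at or above $140,300, so the credit is $0.
Earned Income Credit: 25% of the $116,900 excess over $205,500 is $29,225 ≥ base, so the credit is $0.
Total: $1,925 + $0 + $0 = $1,925.

$1,925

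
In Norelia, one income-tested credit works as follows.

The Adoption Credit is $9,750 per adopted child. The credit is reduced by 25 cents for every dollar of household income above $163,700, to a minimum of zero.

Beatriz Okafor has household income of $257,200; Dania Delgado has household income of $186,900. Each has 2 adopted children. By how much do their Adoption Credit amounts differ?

$13,700

Beatriz ($257,200): Adoption Credit: base = 2 × $9,750 = $19,500. 25% of the $93,500 excess over $163,700 is $23,375 ≥ base, so the credit is $0.
Dania ($186,900): Adoption Credit: base = 2 × $9,750 = $19,500. 25% of the $23,200 excess over $163,700 is $5,800; credit = $19,500 − $5,800 = $13,700.
Difference: |$0 − $13,700| = $13,700.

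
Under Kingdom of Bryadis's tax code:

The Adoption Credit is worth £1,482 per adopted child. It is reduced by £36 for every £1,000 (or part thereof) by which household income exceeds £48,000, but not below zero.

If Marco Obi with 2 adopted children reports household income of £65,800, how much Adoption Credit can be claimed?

£2,316

Adoption Credit: base = 2 × £1,482 = £2,964. income exceeds £48,000 by £17,800, which is 18 full-or-partial £1,000 increments; reduction = 18 × £36 = £648, leaving £2,316.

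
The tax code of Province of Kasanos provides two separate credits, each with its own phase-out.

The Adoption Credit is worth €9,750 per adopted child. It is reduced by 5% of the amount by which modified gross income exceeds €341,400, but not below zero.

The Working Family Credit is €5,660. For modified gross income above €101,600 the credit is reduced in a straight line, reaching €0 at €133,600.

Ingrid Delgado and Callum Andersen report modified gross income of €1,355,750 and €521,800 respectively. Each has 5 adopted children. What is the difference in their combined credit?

€39,730

Ingrid (€1,355,750): Adoption Credit: base = 5 × €9,750 = €48,750. 5% of the €1,014,350 excess over €341,400 is €50,717.50 ≥ base, so the credit is €0. Working Family Credit: €1,355,750 is at or above €133,600, so the credit is €0. total €0 + €0 = €0
Callum (€521,800): Adoption Credit: base = 5 × €9,750 = €48,750. 5% of the €180,400 excess over €341,400 is €9,020; credit = €48,750 − €9,020 = €39,730. Working Family Credit: €521,800 is at or above €133,600, so the credit is €0. total €39,730 + €0 = €39,730
Difference: |€0 − €39,730| = €39,730.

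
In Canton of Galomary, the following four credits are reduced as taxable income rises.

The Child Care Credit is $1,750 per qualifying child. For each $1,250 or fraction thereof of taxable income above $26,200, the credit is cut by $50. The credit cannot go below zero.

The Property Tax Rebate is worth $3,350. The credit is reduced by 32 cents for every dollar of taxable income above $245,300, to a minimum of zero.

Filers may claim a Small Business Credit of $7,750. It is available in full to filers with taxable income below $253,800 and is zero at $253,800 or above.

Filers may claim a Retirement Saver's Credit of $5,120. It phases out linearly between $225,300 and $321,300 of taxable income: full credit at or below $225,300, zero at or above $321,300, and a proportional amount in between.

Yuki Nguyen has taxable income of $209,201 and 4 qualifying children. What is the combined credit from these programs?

Child Care Credit: base = 4 × $1,750 = $7,000. income exceeds $26,200 by $183,001 → 147 increments × $50 = $7,350 ≥ base, so the credit is $0.
Property Tax Rebate: $209,201 is at or below the $245,300 threshold, so the full $3,350 applies.
Small Business Credit: $209,201 is below the $253,800 cutoff, so the full $7,750 applies.
Retirement Saver's Credit: $209,201 is at or below the $225,300 threshold, so the full $5,120 applies.
Total: $0 + $3,350 + $7,750 + $5,120 = $16,220.

$16,220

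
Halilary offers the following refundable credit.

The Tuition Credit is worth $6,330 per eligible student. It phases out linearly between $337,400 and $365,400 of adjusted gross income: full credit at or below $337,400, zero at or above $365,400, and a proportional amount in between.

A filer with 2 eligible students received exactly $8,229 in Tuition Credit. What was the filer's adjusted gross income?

$347,200

Full credit = 2 × $6,330 = $12,660.
$8,229 is 8,229/12,660 of the full $12,660, so 4,431/12,660 of the $28,000 range has been used: income = $337,400 + $28,000 × 4,431/12,660 = $347,200.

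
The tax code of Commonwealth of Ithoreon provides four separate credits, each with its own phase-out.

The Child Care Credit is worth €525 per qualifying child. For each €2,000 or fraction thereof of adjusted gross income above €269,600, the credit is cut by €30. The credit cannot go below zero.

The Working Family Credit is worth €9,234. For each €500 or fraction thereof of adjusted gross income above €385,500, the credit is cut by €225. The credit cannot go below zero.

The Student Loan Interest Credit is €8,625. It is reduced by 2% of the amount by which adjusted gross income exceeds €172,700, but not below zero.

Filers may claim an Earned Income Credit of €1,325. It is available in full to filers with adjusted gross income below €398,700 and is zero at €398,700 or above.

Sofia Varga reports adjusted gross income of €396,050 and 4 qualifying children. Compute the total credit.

€9,947

Child Care Credit: base = 4 × €525 = €2,100. income exceeds €269,600 by €126,450, which is 64 full-or-partial €2,000 increments; reduction = 64 × €30 = €1,920, leaving €180.
Working Family Credit: income exceeds €385,500 by €10,550, which is 22 full-or-partial €500 increments; reduction = 22 × €225 = €4,950, leaving €4,284.
Student Loan Interest Credit: 2% of the €223,350 excess over €172,700 is €4,467; credit = €8,625 − €4,467 = €4,158.
Earned Income Credit: €396,050 is below the €398,700 cutoff, so the full €1,325 applies.
Total: €180 + €4,284 + €4,158 + €1,325 = €9,947.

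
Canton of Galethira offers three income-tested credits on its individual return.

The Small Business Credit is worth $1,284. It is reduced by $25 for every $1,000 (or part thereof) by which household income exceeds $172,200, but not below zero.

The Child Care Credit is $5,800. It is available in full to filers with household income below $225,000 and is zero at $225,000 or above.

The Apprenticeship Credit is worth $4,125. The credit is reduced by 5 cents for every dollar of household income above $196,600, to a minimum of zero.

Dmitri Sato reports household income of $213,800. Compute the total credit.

Small Business Credit: income exceeds $172,200 by $41,600, which is 42 full-or-partial $1,000 increments; reduction = 42 × $25 = $1,050, leaving $234.
Child Care Credit: $213,800 is below the $225,000 cutoff, so the full $5,800 applies.
Apprenticeship Credit: 5% of the $17,200 excess over $196,600 is $860; credit = $4,125 − $860 = $3,265.
Total: $234 + $5,800 + $3,265 = $9,299.

$9,299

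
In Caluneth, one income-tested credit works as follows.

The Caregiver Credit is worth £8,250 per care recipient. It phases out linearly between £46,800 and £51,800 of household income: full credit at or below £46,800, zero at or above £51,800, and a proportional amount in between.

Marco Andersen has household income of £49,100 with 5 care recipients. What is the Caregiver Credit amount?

Caregiver Credit: base = 5 × £8,250 = £41,250. £49,100 is £2,300 into a £5,000 phase-out range, leaving 2,700/5,000 of the credit: £41,250 × 2,700/5,000 = £22,275.

£22,275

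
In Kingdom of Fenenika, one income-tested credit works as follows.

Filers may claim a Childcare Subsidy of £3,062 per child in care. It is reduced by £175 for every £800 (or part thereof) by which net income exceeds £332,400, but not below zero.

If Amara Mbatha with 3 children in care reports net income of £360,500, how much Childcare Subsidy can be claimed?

Childcare Subsidy: base = 3 × £3,062 = £9,186. income exceeds £332,400 by £28,100, which is 36 full-or-partial £800 increments; reduction = 36 × £175 = £6,300, leaving £2,886.

£2,886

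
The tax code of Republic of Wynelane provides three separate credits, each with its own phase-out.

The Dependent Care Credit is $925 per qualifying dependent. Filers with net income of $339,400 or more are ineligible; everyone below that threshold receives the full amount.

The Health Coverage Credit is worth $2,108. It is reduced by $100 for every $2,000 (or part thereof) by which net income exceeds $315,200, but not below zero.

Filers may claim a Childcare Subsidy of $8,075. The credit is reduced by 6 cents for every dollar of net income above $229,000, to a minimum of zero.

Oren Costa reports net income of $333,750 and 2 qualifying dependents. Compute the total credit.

Dependent Care Credit: base = 2 × $925 = $1,850. $333,750 is below the $339,400 cutoff, so the full $1,850 applies.
Health Coverage Credit: income exceeds $315,200 by $18,550, which is 10 full-or-partial $2,000 increments; reduction = 10 × $100 = $1,000, leaving $1,108.
Childcare Subsidy: 6% of the $104,750 excess over $229,000 is $6,285; credit = $8,075 − $6,285 = $1,790.
Total: $1,850 + $1,108 + $1,790 = $4,748.

$4,748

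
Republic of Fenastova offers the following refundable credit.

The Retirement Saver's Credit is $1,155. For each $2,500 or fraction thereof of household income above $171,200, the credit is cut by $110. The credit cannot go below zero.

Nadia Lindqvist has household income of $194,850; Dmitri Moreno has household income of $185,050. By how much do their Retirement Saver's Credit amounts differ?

$440

Nadia ($194,850): Retirement Saver's Credit: income exceeds $171,200 by $23,650, which is 10 full-or-partial $2,500 increments; reduction = 10 × $110 = $1,100, leaving $55.
Dmitri ($185,050): Retirement Saver's Credit: income exceeds $171,200 by $13,850, which is 6 full-or-partial $2,500 increments; reduction = 6 × $110 = $660, leaving $495.
Difference: |$55 − $495| = $440.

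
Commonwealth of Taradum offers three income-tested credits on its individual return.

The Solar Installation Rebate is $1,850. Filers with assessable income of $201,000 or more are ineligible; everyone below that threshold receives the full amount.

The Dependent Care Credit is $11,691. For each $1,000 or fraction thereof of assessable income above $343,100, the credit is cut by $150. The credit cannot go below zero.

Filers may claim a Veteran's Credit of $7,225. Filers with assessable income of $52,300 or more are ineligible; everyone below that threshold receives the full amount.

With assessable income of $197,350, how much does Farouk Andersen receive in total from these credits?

$13,541

Solar Installation Rebate: $197,350 is below the $201,000 cutoff, so the full $1,850 applies.
Dependent Care Credit: $197,350 is at or below the $343,100 threshold, so the full $11,691 applies.
Veteran's Credit: $197,350 meets or exceeds the $52,300 cutoff, so the credit is $0.
Total: $1,850 + $11,691 + $0 = $13,541.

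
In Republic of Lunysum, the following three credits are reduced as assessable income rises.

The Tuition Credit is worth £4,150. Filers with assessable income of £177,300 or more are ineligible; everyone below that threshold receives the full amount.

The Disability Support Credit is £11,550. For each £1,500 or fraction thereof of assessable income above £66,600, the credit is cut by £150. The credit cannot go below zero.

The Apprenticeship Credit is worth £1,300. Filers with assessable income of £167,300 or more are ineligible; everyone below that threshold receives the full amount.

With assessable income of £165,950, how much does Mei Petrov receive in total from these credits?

Tuition Credit: £165,950 is below the £177,300 cutoff, so the full £4,150 applies.
Disability Support Credit: income exceeds £66,600 by £99,350, which is 67 full-or-partial £1,500 increments; reduction = 67 × £150 = £10,050, leaving £1,500.
Apprenticeship Credit: £165,950 is below the £167,300 cutoff, so the full £1,300 applies.
Total: £4,150 + £1,500 + £1,300 = £6,950.

£6,950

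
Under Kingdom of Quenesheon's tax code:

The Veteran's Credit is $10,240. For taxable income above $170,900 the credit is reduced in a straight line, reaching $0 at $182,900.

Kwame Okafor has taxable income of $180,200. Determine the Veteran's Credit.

Veteran's Credit: $180,200 is $9,300 into a $12,000 phase-out range, leaving 2,700/12,000 of the credit: $10,240 × 2,700/12,000 = $2,304.

$2,304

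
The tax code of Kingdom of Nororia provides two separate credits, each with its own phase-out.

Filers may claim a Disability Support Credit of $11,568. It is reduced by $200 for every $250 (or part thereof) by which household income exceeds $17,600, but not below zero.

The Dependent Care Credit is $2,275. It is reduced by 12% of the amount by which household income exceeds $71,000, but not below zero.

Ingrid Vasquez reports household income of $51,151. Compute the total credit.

Disability Support Credit: income exceeds $17,600 by $33,551 → 135 increments × $200 = $27,000 ≥ base, so the credit is $0.
Dependent Care Credit: $51,151 is at or below the $71,000 threshold, so the full $2,275 applies.
Total: $0 + $2,275 = $2,275.

$2,275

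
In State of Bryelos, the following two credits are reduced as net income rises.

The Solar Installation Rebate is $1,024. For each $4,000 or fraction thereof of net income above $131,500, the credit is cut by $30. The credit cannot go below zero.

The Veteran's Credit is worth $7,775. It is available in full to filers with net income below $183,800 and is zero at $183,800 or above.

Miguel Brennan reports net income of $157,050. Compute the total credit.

$8,589

Solar Installation Rebate: income exceeds $131,500 by $25,550, which is 7 full-or-partial $4,000 increments; reduction = 7 × $30 = $210, leaving $814.
Veteran's Credit: $157,050 is below the $183,800 cutoff, so the full $7,775 applies.
Total: $814 + $7,775 = $8,589.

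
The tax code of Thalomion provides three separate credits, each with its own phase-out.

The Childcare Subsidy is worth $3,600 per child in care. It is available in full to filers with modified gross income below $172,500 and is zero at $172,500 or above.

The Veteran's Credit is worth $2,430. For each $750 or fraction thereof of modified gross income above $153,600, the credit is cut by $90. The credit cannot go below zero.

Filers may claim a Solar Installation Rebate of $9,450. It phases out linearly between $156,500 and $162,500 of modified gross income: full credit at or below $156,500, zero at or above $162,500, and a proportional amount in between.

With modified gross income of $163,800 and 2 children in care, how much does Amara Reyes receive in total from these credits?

Childcare Subsidy: base = 2 × $3,600 = $7,200. $163,800 is below the $172,500 cutoff, so the full $7,200 applies.
Veteran's Credit: income exceeds $153,600 by $10,200, which is 14 full-or-partial $750 increments; reduction = 14 × $90 = $1,260, leaving $1,170.
Solar Installation Rebate: $163,800 is at or above $162,500, so the credit is $0.
Total: $7,200 + $1,170 + $0 = $8,370.

$8,370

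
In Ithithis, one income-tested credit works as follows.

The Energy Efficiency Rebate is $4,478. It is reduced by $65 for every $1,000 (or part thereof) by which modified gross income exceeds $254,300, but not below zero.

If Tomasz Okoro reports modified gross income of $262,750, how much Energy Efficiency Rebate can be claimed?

Energy Efficiency Rebate: income exceeds $254,300 by $8,450, which is 9 full-or-partial $1,000 increments; reduction = 9 × $65 = $585, leaving $3,893.

$3,893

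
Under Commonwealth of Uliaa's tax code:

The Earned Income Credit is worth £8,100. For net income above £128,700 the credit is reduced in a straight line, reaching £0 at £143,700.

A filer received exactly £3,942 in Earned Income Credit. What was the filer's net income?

£136,400

£3,942 is 3,942/8,100 of the full £8,100, so 4,158/8,100 of the £15,000 range has been used: income = £128,700 + £15,000 × 4,158/8,100 = £136,400.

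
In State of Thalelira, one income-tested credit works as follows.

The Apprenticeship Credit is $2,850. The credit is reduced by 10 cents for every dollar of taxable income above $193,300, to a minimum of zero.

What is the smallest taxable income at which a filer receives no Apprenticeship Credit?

$221,800

The credit falls by 10% of each dollar above $193,300, so it reaches zero when the excess is $2,850 / 10% = $28,500: income = $193,300 + $28,500 = $221,800.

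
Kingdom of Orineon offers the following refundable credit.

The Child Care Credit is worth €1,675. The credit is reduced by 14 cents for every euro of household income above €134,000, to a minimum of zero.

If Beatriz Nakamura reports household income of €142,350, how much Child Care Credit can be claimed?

Child Care Credit: 14% of the €8,350 excess over €134,000 is €1,169; credit = €1,675 − €1,169 = €506.

€506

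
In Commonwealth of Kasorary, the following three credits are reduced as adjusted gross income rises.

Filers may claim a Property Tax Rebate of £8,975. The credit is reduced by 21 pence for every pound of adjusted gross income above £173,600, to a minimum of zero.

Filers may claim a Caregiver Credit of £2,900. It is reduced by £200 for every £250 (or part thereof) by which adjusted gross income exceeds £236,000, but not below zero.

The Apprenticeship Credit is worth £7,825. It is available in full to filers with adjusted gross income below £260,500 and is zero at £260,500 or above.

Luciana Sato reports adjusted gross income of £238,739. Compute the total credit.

£8,525

Property Tax Rebate: 21% of the £65,139 excess over £173,600 is £13,679.19 ≥ base, so the credit is £0.
Caregiver Credit: income exceeds £236,000 by £2,739, which is 11 full-or-partial £250 increments; reduction = 11 × £200 = £2,200, leaving £700.
Apprenticeship Credit: £238,739 is below the £260,500 cutoff, so the full £7,825 applies.
Total: £0 + £700 + £7,825 = £8,525.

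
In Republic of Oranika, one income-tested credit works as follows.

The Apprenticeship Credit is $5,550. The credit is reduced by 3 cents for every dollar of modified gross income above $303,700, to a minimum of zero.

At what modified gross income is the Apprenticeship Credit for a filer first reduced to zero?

The credit falls by 3% of each dollar above $303,700, so it reaches zero when the excess is $5,550 / 3% = $185,000: income = $303,700 + $185,000 = $488,700.

$488,700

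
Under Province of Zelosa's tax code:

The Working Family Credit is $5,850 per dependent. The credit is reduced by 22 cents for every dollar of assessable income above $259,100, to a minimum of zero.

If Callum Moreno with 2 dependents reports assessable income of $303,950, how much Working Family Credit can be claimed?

$1,833

Working Family Credit: base = 2 × $5,850 = $11,700. 22% of the $44,850 excess over $259,100 is $9,867; credit = $11,700 − $9,867 = $1,833.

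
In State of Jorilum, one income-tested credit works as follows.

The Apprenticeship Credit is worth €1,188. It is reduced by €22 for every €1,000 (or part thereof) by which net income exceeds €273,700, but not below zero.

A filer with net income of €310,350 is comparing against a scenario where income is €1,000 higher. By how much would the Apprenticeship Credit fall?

€22

At €310,350 — income exceeds €273,700 by €36,650, which is 37 full-or-partial €1,000 increments; reduction = 37 × €22 = €814, leaving €374.
At €311,350 — income exceeds €273,700 by €37,650, which is 38 full-or-partial €1,000 increments; reduction = 38 × €22 = €836, leaving €352.
Lost: €374 − €352 = €22.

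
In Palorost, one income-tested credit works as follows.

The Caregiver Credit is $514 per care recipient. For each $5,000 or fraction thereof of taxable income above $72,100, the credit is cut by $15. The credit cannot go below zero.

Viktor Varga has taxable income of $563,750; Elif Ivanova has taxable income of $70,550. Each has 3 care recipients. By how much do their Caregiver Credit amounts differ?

Viktor ($563,750): Caregiver Credit: base = 3 × $514 = $1,542. income exceeds $72,100 by $491,650, which is 99 full-or-partial $5,000 increments; reduction = 99 × $15 = $1,485, leaving $57.
Elif ($70,550): Caregiver Credit: base = 3 × $514 = $1,542. $70,550 is at or below the $72,100 threshold, so the full $1,542 applies.
Difference: |$57 − $1,542| = $1,485.

$1,485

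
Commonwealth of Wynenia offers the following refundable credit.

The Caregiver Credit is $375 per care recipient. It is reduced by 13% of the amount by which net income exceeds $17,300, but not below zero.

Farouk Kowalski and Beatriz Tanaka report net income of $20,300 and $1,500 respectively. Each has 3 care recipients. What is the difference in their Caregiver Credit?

Farouk ($20,300): Caregiver Credit: base = 3 × $375 = $1,125. 13% of the $3,000 excess over $17,300 is $390; credit = $1,125 − $390 = $735.
Beatriz ($1,500): Caregiver Credit: base = 3 × $375 = $1,125. $1,500 is at or below the $17,300 threshold, so the full $1,125 applies.
Difference: |$735 − $1,125| = $390.

$390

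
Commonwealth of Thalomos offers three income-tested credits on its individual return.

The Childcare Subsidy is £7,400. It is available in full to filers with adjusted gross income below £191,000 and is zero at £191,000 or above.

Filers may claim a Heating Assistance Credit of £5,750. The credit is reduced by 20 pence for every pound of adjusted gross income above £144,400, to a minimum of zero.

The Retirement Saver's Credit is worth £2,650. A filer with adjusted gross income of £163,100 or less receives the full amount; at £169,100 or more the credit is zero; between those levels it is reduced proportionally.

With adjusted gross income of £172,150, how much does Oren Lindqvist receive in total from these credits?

Childcare Subsidy: £172,150 is below the £191,000 cutoff, so the full £7,400 applies.
Heating Assistance Credit: 20% of the £27,750 excess over £144,400 is £5,550; credit = £5,750 − £5,550 = £200.
Retirement Saver's Credit: £172,150 is at or above £169,100, so the credit is £0.
Total: £7,400 + £200 + £0 = £7,600.

£7,600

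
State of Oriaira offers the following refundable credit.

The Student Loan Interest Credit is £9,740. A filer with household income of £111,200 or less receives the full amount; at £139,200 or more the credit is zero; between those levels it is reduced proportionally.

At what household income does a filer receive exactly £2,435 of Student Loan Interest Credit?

£2,435 is 2,435/9,740 of the full £9,740, so 7,305/9,740 of the £28,000 range has been used: income = £111,200 + £28,000 × 7,305/9,740 = £132,200.

£132,200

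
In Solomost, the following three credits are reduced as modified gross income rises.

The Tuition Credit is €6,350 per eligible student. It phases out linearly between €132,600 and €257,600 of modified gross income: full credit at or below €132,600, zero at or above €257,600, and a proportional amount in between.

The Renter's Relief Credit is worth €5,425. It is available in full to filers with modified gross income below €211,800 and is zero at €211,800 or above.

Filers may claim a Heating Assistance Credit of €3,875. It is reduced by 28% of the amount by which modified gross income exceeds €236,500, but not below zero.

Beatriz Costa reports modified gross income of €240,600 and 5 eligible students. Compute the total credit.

€7,045

Tuition Credit: base = 5 × €6,350 = €31,750. €240,600 is €108,000 into a €125,000 phase-out range, leaving 17,000/125,000 of the credit: €31,750 × 17,000/125,000 = €4,318.
Renter's Relief Credit: €240,600 meets or exceeds the €211,800 cutoff, so the credit is €0.
Heating Assistance Credit: 28% of the €4,100 excess over €236,500 is €1,148; credit = €3,875 − €1,148 = €2,727.
Total: €4,318 + €0 + €2,727 = €7,045.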